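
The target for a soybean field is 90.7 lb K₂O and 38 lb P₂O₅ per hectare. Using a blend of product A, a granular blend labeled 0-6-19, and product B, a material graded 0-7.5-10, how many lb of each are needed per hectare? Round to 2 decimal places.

Let a = lb of product A, b = lb of product B (per hectare).
K₂O: 0.19·a + 0.1·b = 90.7
P₂O₅: 0.06·a + 0.075·b = 38
Eliminate b: (row1) − 0.1/0.075·(row2) → 0.11·a = 40.0333, so a = 363.939.
Then b = (38 − 0.06·363.939) / 0.075 = 215.515.

363.94 lb product A, 215.52 lb product B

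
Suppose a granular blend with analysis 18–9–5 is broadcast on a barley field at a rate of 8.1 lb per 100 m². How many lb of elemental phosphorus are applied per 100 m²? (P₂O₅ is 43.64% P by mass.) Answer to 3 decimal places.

P₂O₅ per 100 m² = 8.1 × 9% = 0.729 lb.
Elemental P = 0.729 × 0.4364 = 0.318136 lb per 100 m².

0.318 lb P per hundred sq m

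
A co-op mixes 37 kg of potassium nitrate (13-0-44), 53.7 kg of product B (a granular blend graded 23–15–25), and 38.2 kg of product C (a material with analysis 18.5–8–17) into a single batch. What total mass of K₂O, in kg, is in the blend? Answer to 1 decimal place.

36.2 kg K₂O

K₂O mass = 44%×37 + 25%×53.7 + 17%×38.2 = 36.199 kg.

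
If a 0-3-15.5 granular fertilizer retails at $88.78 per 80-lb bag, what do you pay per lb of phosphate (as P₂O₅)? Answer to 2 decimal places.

P₂O₅ in bag = 80 × 3% = 2.4 lb.
Cost per lb P₂O₅ = $88.78 / 2.4 = $36.9917.

$36.99 per lb P₂O₅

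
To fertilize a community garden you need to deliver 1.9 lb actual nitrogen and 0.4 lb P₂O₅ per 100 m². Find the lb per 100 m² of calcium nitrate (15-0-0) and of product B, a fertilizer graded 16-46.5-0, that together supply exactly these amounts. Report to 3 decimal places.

11.749 lb calcium nitrate, 0.860 lb product B

Per-100 m² balance (a = calcium nitrate, b = product B):
N: 0.15·a + 0.16·b = 1.9
P₂O₅: 0·a + 0.465·b = 0.4
Solving simultaneously: a = 11.7491, b = 0.860215.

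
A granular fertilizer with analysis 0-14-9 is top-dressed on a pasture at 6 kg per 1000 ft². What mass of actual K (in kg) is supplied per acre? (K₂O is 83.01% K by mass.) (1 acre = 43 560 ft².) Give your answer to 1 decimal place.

K₂O per 1000 ft² = 6 × 9% = 0.54 kg.
Elemental K = 0.54 × 0.8301 = 0.448254 kg per 1000 ft².
Convert to per acre: 0.448254 × 43.56 = 19.5259 kg.

19.5 kg K per acre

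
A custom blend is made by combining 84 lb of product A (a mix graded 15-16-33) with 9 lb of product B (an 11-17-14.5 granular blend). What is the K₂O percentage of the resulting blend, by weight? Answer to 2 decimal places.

31.21% K₂O

Total mass = 84 + 9 = 93 lb.
K₂O mass = 33%×84 + 14.5%×9 = 29.025 lb.
% K₂O = 29.025 / 93 = 31.2097%.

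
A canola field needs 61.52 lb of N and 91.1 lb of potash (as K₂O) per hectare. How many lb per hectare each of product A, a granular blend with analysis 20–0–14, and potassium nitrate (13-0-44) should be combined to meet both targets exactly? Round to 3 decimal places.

218.135 lb product A, 137.639 lb potassium nitrate

Per-hectare balance (a = product A, b = potassium nitrate):
N: 0.2·a + 0.13·b = 61.52
K₂O: 0.14·a + 0.44·b = 91.1
Eliminate a: (row1) − 0.2/0.14·(row2) → -0.498571·b = -68.6229, so b = 137.63897.
Back-substitute: a = (61.52 − 0.13·137.63897) / 0.2 = 218.1347.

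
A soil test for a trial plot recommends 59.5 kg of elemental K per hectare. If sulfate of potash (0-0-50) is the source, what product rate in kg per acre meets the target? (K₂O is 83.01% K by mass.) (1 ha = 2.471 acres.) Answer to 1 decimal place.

58.0 kg of product per acre

As K₂O: 59.5 / 0.8301 = 71.6781 kg per hectare.
Product per hectare = 71.6781 / 50% = 143.356 kg.
Convert to per acre: 143.356 × 0.404694 = 58.0155 kg.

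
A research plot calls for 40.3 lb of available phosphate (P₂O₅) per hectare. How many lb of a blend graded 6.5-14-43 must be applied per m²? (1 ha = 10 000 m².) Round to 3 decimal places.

Product per hectare = 40.3 / 14% = 287.857 lb.
Convert to per m²: 287.857 × 0.0001 = 0.0287857 lb.

0.029 lb of product per sq m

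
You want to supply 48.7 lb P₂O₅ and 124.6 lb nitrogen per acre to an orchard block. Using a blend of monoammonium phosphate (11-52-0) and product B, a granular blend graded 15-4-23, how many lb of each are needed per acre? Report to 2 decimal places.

With a, b = lb per acre of monoammonium phosphate and product B:
P₂O₅: 0.52·a + 0.04·b = 48.7
N: 0.11·a + 0.15·b = 124.6
Eliminate a: (row1) − 0.52/0.11·(row2) → -0.669091·b = -540.318, so b = 807.541.
Back-substitute: a = (48.7 − 0.04·807.541) / 0.52 = 31.5353.

31.54 lb monoammonium phosphate, 807.54 lb product B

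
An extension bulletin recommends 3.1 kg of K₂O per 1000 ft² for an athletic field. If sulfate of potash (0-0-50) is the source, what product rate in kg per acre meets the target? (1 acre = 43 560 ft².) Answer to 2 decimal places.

270.07 kg of product per acre

Product per 1000 ft² = 3.1 / 50% = 6.2 kg.
Convert to per acre: 6.2 × 43.56 = 270.072 kg.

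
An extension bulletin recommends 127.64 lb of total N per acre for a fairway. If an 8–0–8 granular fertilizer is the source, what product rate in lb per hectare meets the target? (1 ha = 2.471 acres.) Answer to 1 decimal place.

3942.5 lb of product per hectare

Product per acre = 127.64 / 8% = 1595.5 lb.
Convert to per hectare: 1595.5 × 2.471 = 3942.48 lb.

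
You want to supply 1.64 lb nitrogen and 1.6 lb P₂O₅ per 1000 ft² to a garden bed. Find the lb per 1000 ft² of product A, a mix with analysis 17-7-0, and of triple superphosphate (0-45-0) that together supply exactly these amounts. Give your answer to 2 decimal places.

9.65 lb product A, 2.05 lb triple superphosphate

Let a = lb of product A, b = lb of triple superphosphate (per 1000 ft²).
N: 0.17·a + 0·b = 1.64
P₂O₅: 0.07·a + 0.45·b = 1.6
Eliminate a: (row1) − 0.17/0.07·(row2) → -1.09286·b = -2.24571, so b = 2.0549.
Back-substitute: a = (1.64 − 0·2.0549) / 0.17 = 9.64706.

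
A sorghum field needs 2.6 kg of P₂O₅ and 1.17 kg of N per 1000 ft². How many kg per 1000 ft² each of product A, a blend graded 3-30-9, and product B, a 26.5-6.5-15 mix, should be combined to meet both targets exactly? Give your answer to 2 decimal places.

With a, b = kg per 1000 ft² of product A and product B:
P₂O₅: 0.3·a + 0.065·b = 2.6
N: 0.03·a + 0.265·b = 1.17
Eliminate a: (row1) − 0.3/0.03·(row2) → -2.585·b = -9.1, so b = 3.52031.
Back-substitute: a = (2.6 − 0.065·3.52031) / 0.3 = 7.90393.

7.90 kg product A, 3.52 kg product B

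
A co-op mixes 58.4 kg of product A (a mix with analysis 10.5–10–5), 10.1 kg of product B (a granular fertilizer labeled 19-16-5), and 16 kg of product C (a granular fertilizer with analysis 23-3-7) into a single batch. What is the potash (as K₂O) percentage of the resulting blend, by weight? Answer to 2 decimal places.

Total mass = 58.4 + 10.1 + 16 = 84.5 kg.
K₂O mass = 5%×58.4 + 5%×10.1 + 7%×16 = 4.545 kg.
% K₂O = 4.545 / 84.5 = 5.3787%.

5.38% K₂O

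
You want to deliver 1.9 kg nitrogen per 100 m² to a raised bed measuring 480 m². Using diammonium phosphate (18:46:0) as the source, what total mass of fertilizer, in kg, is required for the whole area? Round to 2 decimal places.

50.67 kg

Product per 100 m² = 1.9 / 18% = 10.5556 kg.
Total product = 10.5556 × 480 / 100 = 50.6667 kg.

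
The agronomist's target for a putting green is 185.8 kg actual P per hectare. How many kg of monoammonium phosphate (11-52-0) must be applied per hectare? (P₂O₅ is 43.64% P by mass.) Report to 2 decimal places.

818.76 kg of product per hectare

As P₂O₅: 185.8 / 0.4364 = 425.756 kg per hectare.
Product per hectare = 425.756 / 52% = 818.762 kg.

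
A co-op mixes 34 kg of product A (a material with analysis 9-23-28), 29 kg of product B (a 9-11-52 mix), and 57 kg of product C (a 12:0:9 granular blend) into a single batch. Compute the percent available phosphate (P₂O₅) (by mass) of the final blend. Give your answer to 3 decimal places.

9.175% P₂O₅

Total mass = 34 + 29 + 57 = 120 kg.
P₂O₅ mass = 23%×34 + 11%×29 + 0%×57 = 11.01 kg.
% P₂O₅ = 11.01 / 120 = 9.175%.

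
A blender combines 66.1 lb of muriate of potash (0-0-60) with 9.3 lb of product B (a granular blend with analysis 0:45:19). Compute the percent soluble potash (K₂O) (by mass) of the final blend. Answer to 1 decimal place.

Total mass = 66.1 + 9.3 = 75.4 lb.
K₂O mass = 60%×66.1 + 19%×9.3 = 41.427 lb.
% K₂O = 41.427 / 75.4 = 54.943%.

54.9% K₂O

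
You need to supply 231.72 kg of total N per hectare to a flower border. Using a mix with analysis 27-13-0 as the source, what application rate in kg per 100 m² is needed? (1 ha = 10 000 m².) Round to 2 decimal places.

Product per hectare = 231.72 / 27% = 858.222 kg.
Convert to per 100 m²: 858.222 × 0.01 = 8.58222 kg.

8.58 kg of product per hundred sq m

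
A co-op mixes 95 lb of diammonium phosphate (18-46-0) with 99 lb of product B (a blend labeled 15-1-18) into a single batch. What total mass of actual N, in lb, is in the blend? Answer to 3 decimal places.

N mass = 18%×95 + 15%×99 = 31.95 lb.

31.950 lb N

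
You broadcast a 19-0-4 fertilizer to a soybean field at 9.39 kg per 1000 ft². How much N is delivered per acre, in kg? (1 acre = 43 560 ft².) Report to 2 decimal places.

77.72 kg N per acre

nitrogen per 1000 ft² = 9.39 × 19% = 1.7841 kg.
Convert to per acre: 1.7841 × 43.56 = 77.7154 kg.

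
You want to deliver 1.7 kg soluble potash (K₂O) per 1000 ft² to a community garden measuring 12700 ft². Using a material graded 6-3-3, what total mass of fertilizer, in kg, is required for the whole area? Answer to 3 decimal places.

Product per 1000 ft² = 1.7 / 3% = 56.6667 kg.
Total product = 56.6667 × 12700 / 1000 = 719.6667 kg.

719.667 kg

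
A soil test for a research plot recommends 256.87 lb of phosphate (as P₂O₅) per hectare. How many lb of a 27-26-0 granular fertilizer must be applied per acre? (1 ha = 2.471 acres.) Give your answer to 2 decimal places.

Product per hectare = 256.87 / 26% = 987.962 lb.
Convert to per acre: 987.962 × 0.404694 = 399.823 lb.

399.82 lb of product per acre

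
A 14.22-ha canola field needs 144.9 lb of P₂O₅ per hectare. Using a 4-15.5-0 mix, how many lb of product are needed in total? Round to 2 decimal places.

13293.41 lb

Product per hectare = 144.9 / 15.5% = 934.839 lb.
Total product = 934.839 × 14.22 = 13293.406 lb.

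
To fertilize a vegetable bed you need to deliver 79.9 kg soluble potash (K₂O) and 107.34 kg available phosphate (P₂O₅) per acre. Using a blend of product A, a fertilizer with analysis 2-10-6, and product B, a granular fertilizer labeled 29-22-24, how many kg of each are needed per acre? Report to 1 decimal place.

With a, b = kg per acre of product A and product B:
K₂O: 0.06·a + 0.24·b = 79.9
P₂O₅: 0.1·a + 0.22·b = 107.34
Eliminate b: (row1) − 0.24/0.22·(row2) → -0.0490909·a = -37.1982, so a = 757.741.
Then b = (107.34 − 0.1·757.741) / 0.22 = 143.481.

757.7 kg product A, 143.5 kg product B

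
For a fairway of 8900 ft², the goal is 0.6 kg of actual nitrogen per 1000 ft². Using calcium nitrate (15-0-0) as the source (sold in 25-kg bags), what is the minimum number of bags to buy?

Product per 1000 ft² = 0.6 / 15% = 4 kg.
Total product = 4 × 8900 / 1000 = 35.6 kg.
Bags = ⌈35.6 / 25⌉ = 2.

2 bags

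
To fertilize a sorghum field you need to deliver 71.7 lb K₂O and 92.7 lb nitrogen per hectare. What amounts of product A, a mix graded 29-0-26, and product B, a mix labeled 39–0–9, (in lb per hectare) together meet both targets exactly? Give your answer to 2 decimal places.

Let a = lb of product A, b = lb of product B (per hectare).
K₂O: 0.26·a + 0.09·b = 71.7
N: 0.29·a + 0.39·b = 92.7
Solving simultaneously: a = 260.558, b = 43.9442.

260.56 lb product A, 43.94 lb product B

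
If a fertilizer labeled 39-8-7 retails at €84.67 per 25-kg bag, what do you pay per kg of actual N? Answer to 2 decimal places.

€8.68 per kg N

N in bag = 25 × 39% = 9.75 kg.
Cost per kg N = €84.67 / 9.75 = €8.6841.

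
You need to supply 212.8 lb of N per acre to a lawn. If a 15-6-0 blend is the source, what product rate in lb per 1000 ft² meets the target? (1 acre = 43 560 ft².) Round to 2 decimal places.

Product per acre = 212.8 / 15% = 1418.67 lb.
Convert to per 1000 ft²: 1418.67 × 0.0229568 = 32.5681 lb.

32.57 lb of product per thousand sq ft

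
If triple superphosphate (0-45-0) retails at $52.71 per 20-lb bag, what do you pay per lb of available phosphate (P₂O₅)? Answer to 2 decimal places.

P₂O₅ in bag = 20 × 45% = 9 lb.
Cost per lb P₂O₅ = $52.71 / 9 = $5.8567.

$5.86 per lb P₂O₅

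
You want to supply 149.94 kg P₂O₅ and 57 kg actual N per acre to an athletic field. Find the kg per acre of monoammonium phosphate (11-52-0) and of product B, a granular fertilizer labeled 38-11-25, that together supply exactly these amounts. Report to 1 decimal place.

273.4 kg monoammonium phosphate, 70.9 kg product B

Let a = kg of monoammonium phosphate, b = kg of product B (per acre).
P₂O₅: 0.52·a + 0.11·b = 149.94
N: 0.11·a + 0.38·b = 57
Eliminate a: (row1) − 0.52/0.11·(row2) → -1.68636·b = -119.515, so b = 70.8712.
Back-substitute: a = (149.94 − 0.11·70.8712) / 0.52 = 273.354.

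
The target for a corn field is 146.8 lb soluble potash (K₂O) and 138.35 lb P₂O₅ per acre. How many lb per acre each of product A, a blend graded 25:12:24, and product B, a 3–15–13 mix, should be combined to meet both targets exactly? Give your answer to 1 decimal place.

Per-acre balance (a = product A, b = product B):
K₂O: 0.24·a + 0.13·b = 146.8
P₂O₅: 0.12·a + 0.15·b = 138.35
From row1: a = (146.8 − 0.13·b) / 0.24.
Into row2: 0.12·(146.8 − 0.13·b)/0.24 + 0.15·b = 138.35 → b = 764.118, a = 197.77.

197.8 lb product A, 764.1 lb product B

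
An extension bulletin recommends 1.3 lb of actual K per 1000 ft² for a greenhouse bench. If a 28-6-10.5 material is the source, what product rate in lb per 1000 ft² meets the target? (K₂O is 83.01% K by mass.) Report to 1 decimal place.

As K₂O: 1.3 / 0.8301 = 1.56608 lb per 1000 ft².
Product per 1000 ft² = 1.56608 / 10.5% = 14.915 lb.

14.9 lb of product per thousand sq ft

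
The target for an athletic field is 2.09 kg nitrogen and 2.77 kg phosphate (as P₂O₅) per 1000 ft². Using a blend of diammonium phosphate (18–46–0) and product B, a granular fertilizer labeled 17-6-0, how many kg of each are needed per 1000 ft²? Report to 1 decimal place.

5.1 kg diammonium phosphate, 6.9 kg product B

Per-1000 ft² balance (a = diammonium phosphate, b = product B):
N: 0.18·a + 0.17·b = 2.09
P₂O₅: 0.46·a + 0.06·b = 2.77
From row1: a = (2.09 − 0.17·b) / 0.18.
Into row2: 0.46·(2.09 − 0.17·b)/0.18 + 0.06·b = 2.77 → b = 6.86647, a = 5.12611.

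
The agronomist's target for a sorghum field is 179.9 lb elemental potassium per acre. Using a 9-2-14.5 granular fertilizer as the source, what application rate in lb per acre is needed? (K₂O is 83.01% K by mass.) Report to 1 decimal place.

1494.6 lb of product per acre

As K₂O: 179.9 / 0.8301 = 216.721 lb per acre.
Product per acre = 216.721 / 14.5% = 1494.63 lb.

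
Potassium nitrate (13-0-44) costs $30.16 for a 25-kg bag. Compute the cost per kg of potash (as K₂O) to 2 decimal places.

K₂O in bag = 25 × 44% = 11 kg.
Cost per kg K₂O = $30.16 / 11 = $2.7418.

$2.74 per kg K₂O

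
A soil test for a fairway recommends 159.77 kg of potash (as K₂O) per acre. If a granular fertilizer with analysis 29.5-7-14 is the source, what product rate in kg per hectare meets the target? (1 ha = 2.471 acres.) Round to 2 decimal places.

2819.94 kg of product per hectare

Product per acre = 159.77 / 14% = 1141.21 kg.
Convert to per hectare: 1141.21 × 2.471 = 2819.941 kg.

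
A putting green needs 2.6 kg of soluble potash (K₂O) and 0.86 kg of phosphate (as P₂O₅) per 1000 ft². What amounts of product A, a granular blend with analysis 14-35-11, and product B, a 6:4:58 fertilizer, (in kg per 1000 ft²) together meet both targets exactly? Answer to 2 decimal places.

1.99 kg product A, 4.11 kg product B

Let a = kg of product A, b = kg of product B (per 1000 ft²).
K₂O: 0.11·a + 0.58·b = 2.6
P₂O₅: 0.35·a + 0.04·b = 0.86
Eliminate a: (row1) − 0.11/0.35·(row2) → 0.567429·b = 2.32971, so b = 4.10574.
Back-substitute: a = (2.6 − 0.58·4.10574) / 0.11 = 1.98792.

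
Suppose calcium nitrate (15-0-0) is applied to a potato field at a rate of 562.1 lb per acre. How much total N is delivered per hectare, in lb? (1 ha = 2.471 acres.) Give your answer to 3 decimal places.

nitrogen per acre = 562.1 × 15% = 84.315 lb.
Convert to per hectare: 84.315 × 2.471 = 208.3424 lb.

208.342 lb N per hectare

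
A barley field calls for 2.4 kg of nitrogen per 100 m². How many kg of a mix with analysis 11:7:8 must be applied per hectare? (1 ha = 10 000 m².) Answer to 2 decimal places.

2181.82 kg of product per hectare

Product per 100 m² = 2.4 / 11% = 21.8182 kg.
Convert to per hectare: 21.8182 × 100 = 2181.818 kg.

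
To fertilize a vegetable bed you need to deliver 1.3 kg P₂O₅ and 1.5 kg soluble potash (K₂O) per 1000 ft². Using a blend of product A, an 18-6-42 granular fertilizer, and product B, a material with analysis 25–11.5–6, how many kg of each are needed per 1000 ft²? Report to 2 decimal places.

With a, b = kg per 1000 ft² of product A and product B:
P₂O₅: 0.06·a + 0.115·b = 1.3
K₂O: 0.42·a + 0.06·b = 1.5
Eliminate a: (row1) − 0.06/0.42·(row2) → 0.106429·b = 1.08571, so b = 10.2013.
Back-substitute: a = (1.3 − 0.115·10.2013) / 0.06 = 2.11409.

2.11 kg product A, 10.20 kg product B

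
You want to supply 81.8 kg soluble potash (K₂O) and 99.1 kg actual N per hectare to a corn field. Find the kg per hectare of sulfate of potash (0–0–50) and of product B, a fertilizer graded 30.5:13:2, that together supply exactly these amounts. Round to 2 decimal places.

Per-hectare balance (a = sulfate of potash, b = product B):
K₂O: 0.5·a + 0.02·b = 81.8
N: 0·a + 0.305·b = 99.1
Solving simultaneously: a = 150.603, b = 324.918.

150.60 kg sulfate of potash, 324.92 kg product B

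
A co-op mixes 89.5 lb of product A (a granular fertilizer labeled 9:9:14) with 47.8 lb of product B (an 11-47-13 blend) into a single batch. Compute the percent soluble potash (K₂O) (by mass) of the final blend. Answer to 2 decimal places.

Total mass = 89.5 + 47.8 = 137.3 lb.
K₂O mass = 14%×89.5 + 13%×47.8 = 18.744 lb.
% K₂O = 18.744 / 137.3 = 13.6519%.

13.65% K₂O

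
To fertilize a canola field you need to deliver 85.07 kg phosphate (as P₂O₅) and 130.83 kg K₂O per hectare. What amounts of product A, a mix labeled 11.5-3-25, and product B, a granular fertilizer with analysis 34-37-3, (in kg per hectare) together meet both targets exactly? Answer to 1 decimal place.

500.6 kg product A, 189.3 kg product B

Let a = kg of product A, b = kg of product B (per hectare).
P₂O₅: 0.03·a + 0.37·b = 85.07
K₂O: 0.25·a + 0.03·b = 130.83
Solving simultaneously: a = 500.6004, b = 189.33.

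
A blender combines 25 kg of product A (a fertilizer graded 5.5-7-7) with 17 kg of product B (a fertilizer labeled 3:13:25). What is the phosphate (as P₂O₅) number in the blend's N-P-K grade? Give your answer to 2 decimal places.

Total mass = 25 + 17 = 42 kg.
P₂O₅ mass = 7%×25 + 13%×17 = 3.96 kg.
% P₂O₅ = 3.96 / 42 = 9.42857%.

9.43% P₂O₅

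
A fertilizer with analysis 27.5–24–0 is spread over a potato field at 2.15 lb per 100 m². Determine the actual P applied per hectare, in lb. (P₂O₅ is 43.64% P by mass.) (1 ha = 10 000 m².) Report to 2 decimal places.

P₂O₅ per 100 m² = 2.15 × 24% = 0.516 lb.
Elemental P = 0.516 × 0.4364 = 0.225182 lb per 100 m².
Convert to per hectare: 0.225182 × 100 = 22.5182 lb.

22.52 lb P per hectare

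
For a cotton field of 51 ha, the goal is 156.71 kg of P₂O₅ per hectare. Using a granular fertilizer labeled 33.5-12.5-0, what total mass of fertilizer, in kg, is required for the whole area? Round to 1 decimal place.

63937.7 kg

Product per hectare = 156.71 / 12.5% = 1253.68 kg.
Total product = 1253.68 × 51 = 63937.68 kg.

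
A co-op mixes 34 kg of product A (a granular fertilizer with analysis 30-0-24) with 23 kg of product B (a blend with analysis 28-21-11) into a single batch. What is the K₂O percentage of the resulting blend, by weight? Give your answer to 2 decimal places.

18.75% K₂O

Total mass = 34 + 23 = 57 kg.
K₂O mass = 24%×34 + 11%×23 = 10.69 kg.
% K₂O = 10.69 / 57 = 18.7544%.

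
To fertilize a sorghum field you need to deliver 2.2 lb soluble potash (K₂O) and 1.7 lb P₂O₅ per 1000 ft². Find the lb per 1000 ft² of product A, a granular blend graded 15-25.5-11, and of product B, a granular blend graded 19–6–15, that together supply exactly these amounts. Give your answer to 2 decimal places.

Per-1000 ft² balance (a = product A, b = product B):
K₂O: 0.11·a + 0.15·b = 2.2
P₂O₅: 0.255·a + 0.06·b = 1.7
From row1: a = (2.2 − 0.15·b) / 0.11.
Into row2: 0.255·(2.2 − 0.15·b)/0.11 + 0.06·b = 1.7 → b = 11.8167, a = 3.88626.

3.89 lb product A, 11.82 lb product B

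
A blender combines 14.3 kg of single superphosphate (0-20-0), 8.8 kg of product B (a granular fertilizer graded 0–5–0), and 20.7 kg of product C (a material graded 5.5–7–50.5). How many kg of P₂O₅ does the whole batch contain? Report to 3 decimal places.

P₂O₅ mass = 20%×14.3 + 5%×8.8 + 7%×20.7 = 4.749 kg.

4.749 kg P₂O₅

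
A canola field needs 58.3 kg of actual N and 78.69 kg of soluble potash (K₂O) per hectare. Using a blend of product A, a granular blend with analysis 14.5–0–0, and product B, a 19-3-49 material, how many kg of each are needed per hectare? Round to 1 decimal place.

191.6 kg product A, 160.6 kg product B

Per-hectare balance (a = product A, b = product B):
N: 0.145·a + 0.19·b = 58.3
K₂O: 0·a + 0.49·b = 78.69
Solving simultaneously: a = 191.638, b = 160.592.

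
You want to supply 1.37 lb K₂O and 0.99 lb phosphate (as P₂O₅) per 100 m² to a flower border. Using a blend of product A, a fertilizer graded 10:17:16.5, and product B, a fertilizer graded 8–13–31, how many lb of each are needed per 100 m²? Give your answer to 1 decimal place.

4.1 lb product A, 2.2 lb product B

Per-100 m² balance (a = product A, b = product B):
K₂O: 0.165·a + 0.31·b = 1.37
P₂O₅: 0.17·a + 0.13·b = 0.99
Eliminate b: (row1) − 0.31/0.13·(row2) → -0.240385·a = -0.990769, so a = 4.1216.
Then b = (0.99 − 0.17·4.1216) / 0.13 = 2.2256.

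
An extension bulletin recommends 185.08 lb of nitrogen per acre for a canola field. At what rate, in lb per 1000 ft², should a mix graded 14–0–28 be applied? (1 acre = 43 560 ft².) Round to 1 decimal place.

Product per acre = 185.08 / 14% = 1322 lb.
Convert to per 1000 ft²: 1322 × 0.0229568 = 30.3489 lb.

30.3 lb of product per thousand sq ft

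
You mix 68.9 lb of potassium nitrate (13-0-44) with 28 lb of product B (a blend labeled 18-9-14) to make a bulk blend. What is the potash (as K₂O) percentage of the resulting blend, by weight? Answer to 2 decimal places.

35.33% K₂O

Total mass = 68.9 + 28 = 96.9 lb.
K₂O mass = 44%×68.9 + 14%×28 = 34.236 lb.
% K₂O = 34.236 / 96.9 = 35.3313%.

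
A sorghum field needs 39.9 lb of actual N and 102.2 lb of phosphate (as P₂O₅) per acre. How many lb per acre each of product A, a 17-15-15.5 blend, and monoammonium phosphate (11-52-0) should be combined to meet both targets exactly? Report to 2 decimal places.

132.21 lb product A, 158.40 lb monoammonium phosphate

Let a = lb of product A, b = lb of monoammonium phosphate (per acre).
N: 0.17·a + 0.11·b = 39.9
P₂O₅: 0.15·a + 0.52·b = 102.2
Eliminate b: (row1) − 0.11/0.52·(row2) → 0.138269·a = 18.2808, so a = 132.211.
Then b = (102.2 − 0.15·132.211) / 0.52 = 158.401.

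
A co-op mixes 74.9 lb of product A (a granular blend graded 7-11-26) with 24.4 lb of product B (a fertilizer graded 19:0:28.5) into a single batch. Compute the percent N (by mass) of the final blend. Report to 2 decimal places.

9.95% N

Total mass = 74.9 + 24.4 = 99.3 lb.
N mass = 7%×74.9 + 19%×24.4 = 9.879 lb.
% N = 9.879 / 99.3 = 9.94864%.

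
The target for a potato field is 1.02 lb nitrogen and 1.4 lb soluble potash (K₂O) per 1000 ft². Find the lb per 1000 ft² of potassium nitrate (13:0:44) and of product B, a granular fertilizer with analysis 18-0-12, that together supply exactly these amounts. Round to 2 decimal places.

2.04 lb potassium nitrate, 4.19 lb product B

Per-1000 ft² balance (a = potassium nitrate, b = product B):
N: 0.13·a + 0.18·b = 1.02
K₂O: 0.44·a + 0.12·b = 1.4
Eliminate b: (row1) − 0.18/0.12·(row2) → -0.53·a = -1.08, so a = 2.03774.
Then b = (1.4 − 0.44·2.03774) / 0.12 = 4.19497.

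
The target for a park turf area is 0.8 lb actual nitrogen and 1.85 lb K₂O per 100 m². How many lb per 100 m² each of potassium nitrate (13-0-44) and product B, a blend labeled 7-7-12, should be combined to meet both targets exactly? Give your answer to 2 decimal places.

Per-100 m² balance (a = potassium nitrate, b = product B):
N: 0.13·a + 0.07·b = 0.8
K₂O: 0.44·a + 0.12·b = 1.85
Eliminate a: (row1) − 0.13/0.44·(row2) → 0.0345455·b = 0.253409, so b = 7.33553.
Back-substitute: a = (0.8 − 0.07·7.33553) / 0.13 = 2.20395.

2.20 lb potassium nitrate, 7.34 lb product B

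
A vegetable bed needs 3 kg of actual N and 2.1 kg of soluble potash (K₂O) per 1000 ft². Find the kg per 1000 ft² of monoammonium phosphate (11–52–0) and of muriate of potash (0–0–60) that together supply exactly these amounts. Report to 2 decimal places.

Let a = kg of monoammonium phosphate, b = kg of muriate of potash (per 1000 ft²).
N: 0.11·a + 0·b = 3
K₂O: 0·a + 0.6·b = 2.1
Solving simultaneously: a = 27.2727, b = 3.5.

27.27 kg monoammonium phosphate, 3.50 kg muriate of potash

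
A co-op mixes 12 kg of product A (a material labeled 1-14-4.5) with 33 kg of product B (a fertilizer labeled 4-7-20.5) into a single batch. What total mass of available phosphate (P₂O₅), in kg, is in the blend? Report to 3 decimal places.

3.990 kg P₂O₅

P₂O₅ mass = 14%×12 + 7%×33 = 3.99 kg.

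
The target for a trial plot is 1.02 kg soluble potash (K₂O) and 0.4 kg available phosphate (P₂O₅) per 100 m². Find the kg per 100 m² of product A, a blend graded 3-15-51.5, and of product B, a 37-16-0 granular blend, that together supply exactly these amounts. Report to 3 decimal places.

1.981 kg product A, 0.643 kg product B

Per-100 m² balance (a = product A, b = product B):
K₂O: 0.515·a + 0·b = 1.02
P₂O₅: 0.15·a + 0.16·b = 0.4
Eliminate b: (row1) − 0/0.16·(row2) → 0.515·a = 1.02, so a = 1.98058.
Then b = (0.4 − 0.15·1.98058) / 0.16 = 0.643204.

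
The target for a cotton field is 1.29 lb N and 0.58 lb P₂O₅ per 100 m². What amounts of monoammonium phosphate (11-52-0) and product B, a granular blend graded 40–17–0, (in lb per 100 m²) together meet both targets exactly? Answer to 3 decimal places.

With a, b = lb per 100 m² of monoammonium phosphate and product B:
N: 0.11·a + 0.4·b = 1.29
P₂O₅: 0.52·a + 0.17·b = 0.58
From row1: a = (1.29 − 0.4·b) / 0.11.
Into row2: 0.52·(1.29 − 0.4·b)/0.11 + 0.17·b = 0.58 → b = 3.20655, a = 0.0670893.

0.067 lb monoammonium phosphate, 3.207 lb product B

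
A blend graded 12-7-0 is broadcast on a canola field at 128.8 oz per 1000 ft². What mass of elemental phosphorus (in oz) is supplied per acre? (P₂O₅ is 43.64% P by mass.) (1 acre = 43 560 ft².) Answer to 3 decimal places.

171.390 oz P per acre

P₂O₅ per 1000 ft² = 128.8 × 7% = 9.016 oz.
Elemental P = 9.016 × 0.4364 = 3.93458 oz per 1000 ft².
Convert to per acre: 3.93458 × 43.56 = 171.3904 oz.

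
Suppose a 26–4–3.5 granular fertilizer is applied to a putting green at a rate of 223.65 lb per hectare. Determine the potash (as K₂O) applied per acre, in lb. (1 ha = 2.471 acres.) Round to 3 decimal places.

K₂O per hectare = 223.65 × 3.5% = 7.82775 lb.
Convert to per acre: 7.82775 × 0.404694 = 3.16785 lb.

3.168 lb K₂O per acre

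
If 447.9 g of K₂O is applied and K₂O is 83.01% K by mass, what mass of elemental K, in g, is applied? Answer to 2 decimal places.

371.80 g K

K = 447.9 × 0.8301 = 371.802 g.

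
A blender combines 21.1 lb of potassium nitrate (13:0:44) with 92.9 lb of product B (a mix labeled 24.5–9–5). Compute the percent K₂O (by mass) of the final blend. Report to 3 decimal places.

12.218% K₂O

Total mass = 21.1 + 92.9 = 114 lb.
K₂O mass = 44%×21.1 + 5%×92.9 = 13.929 lb.
% K₂O = 13.929 / 114 = 12.2184%.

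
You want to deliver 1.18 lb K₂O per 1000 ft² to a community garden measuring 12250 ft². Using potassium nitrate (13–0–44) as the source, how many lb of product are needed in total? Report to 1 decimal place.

Product per 1000 ft² = 1.18 / 44% = 2.68182 lb.
Total product = 2.68182 × 12250 / 1000 = 32.8523 lb.

32.9 lb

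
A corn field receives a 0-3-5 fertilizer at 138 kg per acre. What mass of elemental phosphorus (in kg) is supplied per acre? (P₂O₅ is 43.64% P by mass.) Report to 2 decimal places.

1.81 kg P per acre

P₂O₅ per acre = 138 × 3% = 4.14 kg.
Elemental P = 4.14 × 0.4364 = 1.8067 kg per acre.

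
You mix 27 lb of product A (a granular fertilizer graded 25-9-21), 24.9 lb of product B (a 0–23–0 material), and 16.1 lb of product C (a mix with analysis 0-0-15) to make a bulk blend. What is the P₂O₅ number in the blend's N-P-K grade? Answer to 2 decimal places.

12.00% P₂O₅

Total mass = 27 + 24.9 + 16.1 = 68 lb.
P₂O₅ mass = 9%×27 + 23%×24.9 + 0%×16.1 = 8.157 lb.
% P₂O₅ = 8.157 / 68 = 11.9956%.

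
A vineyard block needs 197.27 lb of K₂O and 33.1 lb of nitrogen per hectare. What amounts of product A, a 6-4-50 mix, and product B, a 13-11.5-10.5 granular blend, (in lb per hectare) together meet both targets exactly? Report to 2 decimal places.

Per-hectare balance (a = product A, b = product B):
K₂O: 0.5·a + 0.105·b = 197.27
N: 0.06·a + 0.13·b = 33.1
Eliminate b: (row1) − 0.105/0.13·(row2) → 0.451538·a = 170.535, so a = 377.676.
Then b = (33.1 − 0.06·377.676) / 0.13 = 80.3032.

377.68 lb product A, 80.30 lb product B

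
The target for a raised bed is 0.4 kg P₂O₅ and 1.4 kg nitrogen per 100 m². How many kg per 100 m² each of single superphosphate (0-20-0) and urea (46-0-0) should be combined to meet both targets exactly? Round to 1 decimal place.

Per-100 m² balance (a = single superphosphate, b = urea):
P₂O₅: 0.2·a + 0·b = 0.4
N: 0·a + 0.46·b = 1.4
Solving simultaneously: a = 2, b = 3.04348.

2.0 kg single superphosphate, 3.0 kg urea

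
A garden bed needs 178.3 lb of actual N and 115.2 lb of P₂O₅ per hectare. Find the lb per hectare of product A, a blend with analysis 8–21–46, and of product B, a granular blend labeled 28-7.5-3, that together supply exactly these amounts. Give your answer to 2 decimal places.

357.64 lb product A, 534.60 lb product B

Let a = lb of product A, b = lb of product B (per hectare).
N: 0.08·a + 0.28·b = 178.3
P₂O₅: 0.21·a + 0.075·b = 115.2
Eliminate a: (row1) − 0.08/0.21·(row2) → 0.251429·b = 134.414, so b = 534.602.
Back-substitute: a = (178.3 − 0.28·534.602) / 0.08 = 357.642.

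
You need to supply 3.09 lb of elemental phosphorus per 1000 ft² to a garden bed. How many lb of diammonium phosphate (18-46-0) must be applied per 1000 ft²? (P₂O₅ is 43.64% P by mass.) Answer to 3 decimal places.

15.393 lb of product per thousand sq ft

As P₂O₅: 3.09 / 0.4364 = 7.08066 lb per 1000 ft².
Product per 1000 ft² = 7.08066 / 46% = 15.3927 lb.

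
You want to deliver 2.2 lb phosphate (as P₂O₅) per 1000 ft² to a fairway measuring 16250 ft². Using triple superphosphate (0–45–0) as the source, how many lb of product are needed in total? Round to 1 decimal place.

Product per 1000 ft² = 2.2 / 45% = 4.88889 lb.
Total product = 4.88889 × 16250 / 1000 = 79.4444 lb.

79.4 lb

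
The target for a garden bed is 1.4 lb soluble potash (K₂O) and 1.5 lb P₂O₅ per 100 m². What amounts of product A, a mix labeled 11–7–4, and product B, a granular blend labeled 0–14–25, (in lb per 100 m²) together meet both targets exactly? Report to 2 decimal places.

Let a = lb of product A, b = lb of product B (per 100 m²).
K₂O: 0.04·a + 0.25·b = 1.4
P₂O₅: 0.07·a + 0.14·b = 1.5
Eliminate b: (row1) − 0.25/0.14·(row2) → -0.085·a = -1.27857, so a = 15.042.
Then b = (1.5 − 0.07·15.042) / 0.14 = 3.19328.

15.04 lb product A, 3.19 lb product B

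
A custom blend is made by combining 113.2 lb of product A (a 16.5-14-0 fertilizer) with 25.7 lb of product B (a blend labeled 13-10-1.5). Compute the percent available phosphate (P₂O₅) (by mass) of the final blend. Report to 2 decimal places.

Total mass = 113.2 + 25.7 = 138.9 lb.
P₂O₅ mass = 14%×113.2 + 10%×25.7 = 18.418 lb.
% P₂O₅ = 18.418 / 138.9 = 13.2599%.

13.26% P₂O₅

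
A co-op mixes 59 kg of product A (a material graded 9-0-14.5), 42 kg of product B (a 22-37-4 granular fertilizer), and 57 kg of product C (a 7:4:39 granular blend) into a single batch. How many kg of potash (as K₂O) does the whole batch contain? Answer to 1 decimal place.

K₂O mass = 14.5%×59 + 4%×42 + 39%×57 = 32.465 kg.

32.5 kg K₂O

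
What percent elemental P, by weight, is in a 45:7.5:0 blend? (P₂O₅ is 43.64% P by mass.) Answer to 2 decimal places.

3.27% P

%P = 7.5 × 0.4364 = 3.273%.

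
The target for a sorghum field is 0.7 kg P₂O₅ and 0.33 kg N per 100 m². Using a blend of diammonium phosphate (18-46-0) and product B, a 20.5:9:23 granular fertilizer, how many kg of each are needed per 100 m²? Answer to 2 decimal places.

1.46 kg diammonium phosphate, 0.33 kg product B

Per-100 m² balance (a = diammonium phosphate, b = product B):
P₂O₅: 0.46·a + 0.09·b = 0.7
N: 0.18·a + 0.205·b = 0.33
Eliminate a: (row1) − 0.46/0.18·(row2) → -0.433889·b = -0.143333, so b = 0.330346.
Back-substitute: a = (0.7 − 0.09·0.330346) / 0.46 = 1.45711.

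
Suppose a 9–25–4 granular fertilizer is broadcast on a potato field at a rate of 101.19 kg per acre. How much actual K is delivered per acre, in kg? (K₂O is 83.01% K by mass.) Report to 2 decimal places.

3.36 kg K per acre

K₂O per acre = 101.19 × 4% = 4.0476 kg.
Elemental K = 4.0476 × 0.8301 = 3.35991 kg per acre.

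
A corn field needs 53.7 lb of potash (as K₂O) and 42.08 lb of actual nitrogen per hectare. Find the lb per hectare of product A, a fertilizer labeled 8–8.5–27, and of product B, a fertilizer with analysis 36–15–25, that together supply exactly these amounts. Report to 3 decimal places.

Per-hectare balance (a = product A, b = product B):
K₂O: 0.27·a + 0.25·b = 53.7
N: 0.08·a + 0.36·b = 42.08
From row1: a = (53.7 − 0.25·b) / 0.27.
Into row2: 0.08·(53.7 − 0.25·b)/0.27 + 0.36·b = 42.08 → b = 91.5233, a = 114.1451.

114.145 lb product A, 91.523 lb product B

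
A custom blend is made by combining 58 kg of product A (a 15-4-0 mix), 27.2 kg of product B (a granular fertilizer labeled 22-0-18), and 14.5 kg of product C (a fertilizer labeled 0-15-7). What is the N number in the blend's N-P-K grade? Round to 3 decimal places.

Total mass = 58 + 27.2 + 14.5 = 99.7 kg.
N mass = 15%×58 + 22%×27.2 + 0%×14.5 = 14.684 kg.
% N = 14.684 / 99.7 = 14.7282%.

14.728% N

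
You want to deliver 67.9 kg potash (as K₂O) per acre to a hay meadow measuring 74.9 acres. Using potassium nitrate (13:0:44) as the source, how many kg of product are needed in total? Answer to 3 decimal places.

11558.432 kg

Product per acre = 67.9 / 44% = 154.318 kg.
Total product = 154.318 × 74.9 = 11558.4318 kg.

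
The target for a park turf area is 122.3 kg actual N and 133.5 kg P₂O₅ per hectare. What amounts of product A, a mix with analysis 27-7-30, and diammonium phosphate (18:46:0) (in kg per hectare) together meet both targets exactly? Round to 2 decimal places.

Per-hectare balance (a = product A, b = diammonium phosphate):
N: 0.27·a + 0.18·b = 122.3
P₂O₅: 0.07·a + 0.46·b = 133.5
Solving simultaneously: a = 288.781, b = 246.272.

288.78 kg product A, 246.27 kg diammonium phosphate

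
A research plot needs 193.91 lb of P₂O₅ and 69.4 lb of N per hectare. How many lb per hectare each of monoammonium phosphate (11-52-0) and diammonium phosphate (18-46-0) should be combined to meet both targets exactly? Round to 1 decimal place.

69.3 lb monoammonium phosphate, 343.2 lb diammonium phosphate

Let a = lb of monoammonium phosphate, b = lb of diammonium phosphate (per hectare).
P₂O₅: 0.52·a + 0.46·b = 193.91
N: 0.11·a + 0.18·b = 69.4
Eliminate b: (row1) − 0.46/0.18·(row2) → 0.238889·a = 16.5544, so a = 69.2977.
Then b = (69.4 − 0.11·69.2977) / 0.18 = 343.207.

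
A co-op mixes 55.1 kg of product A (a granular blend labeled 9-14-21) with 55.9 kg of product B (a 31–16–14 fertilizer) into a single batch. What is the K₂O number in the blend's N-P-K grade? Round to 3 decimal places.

17.475% K₂O

Total mass = 55.1 + 55.9 = 111 kg.
K₂O mass = 21%×55.1 + 14%×55.9 = 19.397 kg.
% K₂O = 19.397 / 111 = 17.4748%.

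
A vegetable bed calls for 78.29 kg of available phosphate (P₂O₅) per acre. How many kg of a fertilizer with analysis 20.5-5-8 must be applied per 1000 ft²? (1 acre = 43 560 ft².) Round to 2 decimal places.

Product per acre = 78.29 / 5% = 1565.8 kg.
Convert to per 1000 ft²: 1565.8 × 0.0229568 = 35.9458 kg.

35.95 kg of product per thousand sq ft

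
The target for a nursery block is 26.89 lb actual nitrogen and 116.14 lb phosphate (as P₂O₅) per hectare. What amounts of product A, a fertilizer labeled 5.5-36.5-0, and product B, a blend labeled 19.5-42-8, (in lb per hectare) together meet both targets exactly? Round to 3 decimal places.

With a, b = lb per hectare of product A and product B:
N: 0.055·a + 0.195·b = 26.89
P₂O₅: 0.365·a + 0.42·b = 116.14
Eliminate a: (row1) − 0.055/0.365·(row2) → 0.131712·b = 9.38945, so b = 71.2876.
Back-substitute: a = (26.89 − 0.195·71.2876) / 0.055 = 236.1622.

236.162 lb product A, 71.288 lb product B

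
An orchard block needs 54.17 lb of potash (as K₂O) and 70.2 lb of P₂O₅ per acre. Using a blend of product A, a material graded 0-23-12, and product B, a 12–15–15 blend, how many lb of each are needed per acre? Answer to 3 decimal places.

145.727 lb product A, 244.552 lb product B

With a, b = lb per acre of product A and product B:
K₂O: 0.12·a + 0.15·b = 54.17
P₂O₅: 0.23·a + 0.15·b = 70.2
From row1: a = (54.17 − 0.15·b) / 0.12.
Into row2: 0.23·(54.17 − 0.15·b)/0.12 + 0.15·b = 70.2 → b = 244.5515, a = 145.7273.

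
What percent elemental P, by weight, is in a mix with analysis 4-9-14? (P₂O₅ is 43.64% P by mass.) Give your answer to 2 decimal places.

3.93% P

%P = 9 × 0.4364 = 3.9276%.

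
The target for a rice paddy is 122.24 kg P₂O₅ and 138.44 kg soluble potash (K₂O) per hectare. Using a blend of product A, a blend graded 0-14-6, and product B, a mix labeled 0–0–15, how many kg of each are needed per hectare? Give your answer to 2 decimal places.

With a, b = kg per hectare of product A and product B:
P₂O₅: 0.14·a + 0·b = 122.24
K₂O: 0.06·a + 0.15·b = 138.44
Eliminate a: (row1) − 0.14/0.06·(row2) → -0.35·b = -200.787, so b = 573.676.
Back-substitute: a = (122.24 − 0·573.676) / 0.14 = 873.143.

873.14 kg product A, 573.68 kg product B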